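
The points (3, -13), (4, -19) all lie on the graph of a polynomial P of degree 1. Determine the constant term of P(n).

5

Write P(n) = an + b. Substituting each data point gives a linear system:
  3a + b = -13
  4a + b = -19
Solving the system yields a = -6, b = 5.
So P(n) = -6n + 5.
The constant term is 5.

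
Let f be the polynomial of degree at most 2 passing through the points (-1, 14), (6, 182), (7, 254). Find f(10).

Using the Lagrange interpolation formula with nodes -1, 6, 7:
  L_0(n) = (n - 6)(n - 7) / 56
  L_1(n) = (n + 1)(n - 7) / -7
  L_2(n) = (n + 1)(n - 6) / 8
Then f(n) = 14·L_0(n) + 182·L_1(n) + 254·L_2(n).
Expanding and collecting terms gives f(n) = 6n^2 - 6n + 2.
Evaluating at n = 10: f(10) = 542.

542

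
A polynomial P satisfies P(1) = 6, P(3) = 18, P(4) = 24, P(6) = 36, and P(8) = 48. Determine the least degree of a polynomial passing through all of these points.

Divided differences on the nodes 1, 3, 4, 6, 8:
  order 0: 6  18  24  36  48
  order 1: 6  6  6  6
  order 2: 0  0  0
  order 3: 0  0
  order 4: 0
The order-1 divided differences are all 6 (nonzero) and every higher order vanishes, so the data lies on a polynomial of degree exactly 1.

1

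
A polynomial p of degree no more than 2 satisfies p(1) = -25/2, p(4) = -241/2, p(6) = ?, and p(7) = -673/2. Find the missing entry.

-505/2

The 3 known points determine the degree-2 polynomial uniquely.
Write p(u) = au^2 + bu + c. Substituting each data point gives a linear system:
  a + b + c = -25/2
  16a + 4b + c = -241/2
  49a + 7b + c = -673/2
Solving the system yields a = -6, b = -6, c = -1/2.
So p(u) = -6u² - 6u - 1/2.
Then p(6) = -505/2.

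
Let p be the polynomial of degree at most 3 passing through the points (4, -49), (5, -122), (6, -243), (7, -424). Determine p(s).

p(s) = -2s^3 + 6s^2 - 5s + 3

Write p(s) = as^3 + bs^2 + cs + d. Substituting each data point gives a linear system:
  64a + 16b + 4c + d = -49
  125a + 25b + 5c + d = -122
  216a + 36b + 6c + d = -243
  343a + 49b + 7c + d = -424
Solving the system yields a = -2, b = 6, c = -5, d = 3.
So p(s) = -2s^3 + 6s^2 - 5s + 3.
Check: p(7) = -424. ✓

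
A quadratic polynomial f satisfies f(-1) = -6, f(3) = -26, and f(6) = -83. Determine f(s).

f(s) = -2s^2 - s - 5

Write f(s) = as^2 + bs + c. Substituting each data point gives a linear system:
  a - b + c = -6
  9a + 3b + c = -26
  36a + 6b + c = -83
Solving the system yields a = -2, b = -1, c = -5.
So f(s) = -2s² - s - 5.
Check: f(-1) = -6. ✓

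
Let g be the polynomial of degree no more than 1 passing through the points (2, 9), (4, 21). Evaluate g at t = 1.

Write g(t) = at + b. Substituting each data point gives a linear system:
  2a + b = 9
  4a + b = 21
Solving the system yields a = 6, b = -3.
So g(t) = 6t - 3.
Then g(1) = 3.

3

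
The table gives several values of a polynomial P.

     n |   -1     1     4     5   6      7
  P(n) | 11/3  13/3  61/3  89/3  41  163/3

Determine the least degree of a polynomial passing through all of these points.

Divided differences on the nodes -1, 1, 4, 5, 6, 7:
  order 0: 11/3  13/3  61/3  89/3  41  163/3
  order 1: 1/3  16/3  28/3  34/3  40/3
  order 2: 1  1  1  1
  order 3: 0  0  0
  order 4: 0  0
  order 5: 0
The order-2 divided differences are all 1 (nonzero) and every higher order vanishes, so the data lies on a polynomial of degree exactly 2.

2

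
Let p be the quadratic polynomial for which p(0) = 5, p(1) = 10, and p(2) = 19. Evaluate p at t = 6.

95

Using the Lagrange interpolation formula with nodes 0, 1, 2:
  L_0(t) = (t - 1)(t - 2) / 2
  L_1(t) = t(t - 2) / -1
  L_2(t) = t(t - 1) / 2
Then p(t) = 5·L_0(t) + 10·L_1(t) + 19·L_2(t).
Expanding and collecting terms gives p(t) = 2t^2 + 3t + 5.
Evaluating at t = 6: p(6) = 95.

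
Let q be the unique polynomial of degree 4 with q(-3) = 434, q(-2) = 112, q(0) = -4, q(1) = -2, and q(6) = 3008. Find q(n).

Write q(n) = an^4 + bn^3 + cn^2 + dn + e. Substituting each data point gives a linear system:
  81a - 27b + 9c - 3d + e = 434
  16a - 8b + 4c - 2d + e = 112
  e = -4
  a + b + c + d + e = -2
  1296a + 216b + 36c + 6d + e = 3008
Solving the system yields a = 3, b = -5, c = 6, d = -2, e = -4.
So q(n) = 3n^4 - 5n^3 + 6n^2 - 2n - 4.
Check: q(-3) = 434. ✓

q(n) = 3n^4 - 5n^3 + 6n^2 - 2n - 4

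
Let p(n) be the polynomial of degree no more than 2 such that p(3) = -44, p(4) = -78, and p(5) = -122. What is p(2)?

-20

Forward differences of the values at n = 3, 4, 5:
  p  : -44  -78  -122
  Δ  : -34  -44
  Δ^2: -10
The second differences are constant, confirming degree 2.
Interpolating (Newton forward form) and evaluating at n = 2 gives p(2) = -20.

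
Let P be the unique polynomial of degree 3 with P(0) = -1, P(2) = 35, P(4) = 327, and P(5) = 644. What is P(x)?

Write P(x) = ax^3 + bx^2 + cx + d. Substituting each data point gives a linear system:
  d = -1
  8a + 4b + 2c + d = 35
  64a + 16b + 4c + d = 327
  125a + 25b + 5c + d = 644
Solving the system yields a = 5, b = 2, c = -6, d = -1.
So P(x) = 5x^3 + 2x^2 - 6x - 1.
Check: P(0) = -1. ✓

P(x) = 5x^3 + 2x^2 - 6x - 1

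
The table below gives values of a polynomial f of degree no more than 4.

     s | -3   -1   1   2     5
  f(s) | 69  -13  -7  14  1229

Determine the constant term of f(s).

-6

Write f(s) = as^4 + bs^3 + cs^2 + ds + e. Substituting each data point gives a linear system:
  81a - 27b + 9c - 3d + e = 69
  a - b + c - d + e = -13
  a + b + c + d + e = -7
  16a + 8b + 4c + 2d + e = 14
  625a + 125b + 25c + 5d + e = 1229
Solving the system yields a = 2, b = 1, c = -6, d = 2, e = -6.
So f(s) = 2s^4 + s^3 - 6s^2 + 2s - 6.
The constant term is -6.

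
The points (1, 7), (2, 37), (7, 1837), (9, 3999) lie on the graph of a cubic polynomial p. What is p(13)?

12379

Write p(s) = as^3 + bs^2 + cs + d. Substituting each data point gives a linear system:
  a + b + c + d = 7
  8a + 4b + 2c + d = 37
  343a + 49b + 7c + d = 1837
  729a + 81b + 9c + d = 3999
Solving the system yields a = 6, b = -5, c = 3, d = 3.
So p(s) = 6s^3 - 5s^2 + 3s + 3.
Then p(13) = 12379.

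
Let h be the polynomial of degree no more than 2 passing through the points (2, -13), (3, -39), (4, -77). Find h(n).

h(n) = -6n^2 + 4n + 3

Write h(n) = an^2 + bn + c. Substituting each data point gives a linear system:
  4a + 2b + c = -13
  9a + 3b + c = -39
  16a + 4b + c = -77
Solving the system yields a = -6, b = 4, c = 3.
So h(n) = -6n^2 + 4n + 3.
Check: h(3) = -39. ✓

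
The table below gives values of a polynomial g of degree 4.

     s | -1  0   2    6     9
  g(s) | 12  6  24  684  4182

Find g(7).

1364

Using the Lagrange interpolation formula with nodes -1, 0, 2, 6, 9:
  L_0(s) = s(s - 2)(s - 6)(s - 9) / 210
  L_1(s) = (s + 1)(s - 2)(s - 6)(s - 9) / -108
  L_2(s) = (s + 1)s(s - 6)(s - 9) / 168
  L_3(s) = (s + 1)s(s - 2)(s - 9) / -504
  L_4(s) = (s + 1)s(s - 2)(s - 6) / 1890
Then g(s) = 12·L_0(s) + 6·L_1(s) + 24·L_2(s) + 684·L_3(s) + 4182·L_4(s).
Expanding and collecting terms gives g(s) = s^4 - 4s^3 + 6s^2 + 5s + 6.
Evaluating at s = 7: g(7) = 1364.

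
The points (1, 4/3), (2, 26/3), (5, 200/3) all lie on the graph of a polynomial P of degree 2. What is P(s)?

Write P(s) = as^2 + bs + c. Substituting each data point gives a linear system:
  a + b + c = 4/3
  4a + 2b + c = 26/3
  25a + 5b + c = 200/3
Solving the system yields a = 3, b = -5/3, c = 0.
So P(s) = 3s² - (5/3)s.
Check: P(2) = 26/3. ✓

P(s) = 3s^2 - (5/3)s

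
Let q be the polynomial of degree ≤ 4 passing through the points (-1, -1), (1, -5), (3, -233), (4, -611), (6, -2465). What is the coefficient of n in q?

3

Write q(n) = an^4 + bn^3 + cn^2 + dn + e. Substituting each data point gives a linear system:
  a - b + c - d + e = -1
  a + b + c + d + e = -5
  81a + 27b + 9c + 3d + e = -233
  256a + 64b + 16c + 4d + e = -611
  1296a + 216b + 36c + 6d + e = -2465
Solving the system yields a = -1, b = -5, c = -3, d = 3, e = 1.
So q(n) = -n^4 - 5n^3 - 3n^2 + 3n + 1.
The coefficient of n is 3.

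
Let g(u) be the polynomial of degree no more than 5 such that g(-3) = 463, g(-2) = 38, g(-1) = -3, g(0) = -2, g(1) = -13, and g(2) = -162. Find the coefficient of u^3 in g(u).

Write g(u) = au^5 + bu^4 + cu^3 + du^2 + eu + k. Substituting each data point gives a linear system:
  -243a + 81b - 27c + 9d - 3e + k = 463
  -32a + 16b - 8c + 4d - 2e + k = 38
  -a + b - c + d - e + k = -3
  k = -2
  a + b + c + d + e + k = -13
  32a + 16b + 8c + 4d + 2e + k = -162
Solving the system yields a = -3, b = -3, c = 0, d = -3, e = -2, k = -2.
So g(u) = -3u⁵ - 3u⁴ - 3u² - 2u - 2.
The coefficient of u^3 is 0.

0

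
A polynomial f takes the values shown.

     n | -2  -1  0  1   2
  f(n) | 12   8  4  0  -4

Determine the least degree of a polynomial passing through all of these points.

1

Forward differences of the values at n = -2, -1, 0, 1, 2:
  f  : 12  8  4  0  -4
  Δ  : -4  -4  -4  -4
  Δ^2: 0  0  0
  Δ^3: 0  0
  Δ^4: 0
The first differences are constant (-4) and nonzero, while all higher differences vanish, so the minimal degree is 1.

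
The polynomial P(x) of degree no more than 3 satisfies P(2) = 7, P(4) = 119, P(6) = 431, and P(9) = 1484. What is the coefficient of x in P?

Write P(x) = ax^3 + bx^2 + cx + d. Substituting each data point gives a linear system:
  8a + 4b + 2c + d = 7
  64a + 16b + 4c + d = 119
  216a + 36b + 6c + d = 431
  729a + 81b + 9c + d = 1484
Solving the system yields a = 2, b = 1, c = -6, d = -1.
So P(x) = 2x^3 + x^2 - 6x - 1.
The coefficient of x is -6.

-6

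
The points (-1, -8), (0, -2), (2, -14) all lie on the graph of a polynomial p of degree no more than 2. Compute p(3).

Using the Lagrange interpolation formula with nodes -1, 0, 2:
  L_0(t) = t(t - 2) / 3
  L_1(t) = (t + 1)(t - 2) / -2
  L_2(t) = (t + 1)t / 6
Then p(t) = -8·L_0(t) - 2·L_1(t) - 14·L_2(t).
Expanding and collecting terms gives p(t) = -4t^2 + 2t - 2.
Evaluating at t = 3: p(3) = -32.

-32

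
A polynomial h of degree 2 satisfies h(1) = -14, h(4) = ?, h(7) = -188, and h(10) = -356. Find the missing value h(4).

-74

On equispaced nodes a degree-2 polynomial has vanishing third forward difference, so
  - h(1) + 3·h(4) - 3·h(7) + h(10) = 0.
Substituting the known values and solving for h(4):
  3·h(4) = -222
  h(4) = -74.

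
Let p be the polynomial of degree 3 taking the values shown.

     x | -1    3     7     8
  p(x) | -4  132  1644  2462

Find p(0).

Write p(x) = ax^3 + bx^2 + cx + d. Substituting each data point gives a linear system:
  -a + b - c + d = -4
  27a + 9b + 3c + d = 132
  343a + 49b + 7c + d = 1644
  512a + 64b + 8c + d = 2462
Solving the system yields a = 5, b = -2, c = 3, d = 6.
So p(x) = 5x³ - 2x² + 3x + 6.
Then p(0) = 6.

6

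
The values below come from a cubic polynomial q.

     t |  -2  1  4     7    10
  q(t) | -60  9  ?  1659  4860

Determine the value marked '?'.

312

On equispaced nodes a degree-3 polynomial has vanishing fourth forward difference, so
  q(-2) - 4·q(1) + 6·q(4) - 4·q(7) + q(10) = 0.
Substituting the known values and solving for q(4):
  6·q(4) = 1872
  q(4) = 312.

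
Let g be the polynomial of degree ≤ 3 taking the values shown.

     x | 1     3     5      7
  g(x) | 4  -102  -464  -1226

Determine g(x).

g(x) = -3x^3 - 5x^2 + 6x + 6

Using the Lagrange interpolation formula with nodes 1, 3, 5, 7:
  L_0(x) = (x - 3)(x - 5)(x - 7) / -48
  L_1(x) = (x - 1)(x - 5)(x - 7) / 16
  L_2(x) = (x - 1)(x - 3)(x - 7) / -16
  L_3(x) = (x - 1)(x - 3)(x - 5) / 48
Then g(x) = 4·L_0(x) - 102·L_1(x) - 464·L_2(x) - 1226·L_3(x).
Expanding and collecting terms gives g(x) = -3x^3 - 5x^2 + 6x + 6.
Check: g(1) = 4. ✓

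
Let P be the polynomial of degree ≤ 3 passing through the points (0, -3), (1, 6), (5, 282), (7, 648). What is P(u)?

Write P(u) = au^3 + bu^2 + cu + d. Substituting each data point gives a linear system:
  d = -3
  a + b + c + d = 6
  125a + 25b + 5c + d = 282
  343a + 49b + 7c + d = 648
Solving the system yields a = 1, b = 6, c = 2, d = -3.
So P(u) = u³ + 6u² + 2u - 3.
Check: P(0) = -3. ✓

P(u) = u^3 + 6u^2 + 2u - 3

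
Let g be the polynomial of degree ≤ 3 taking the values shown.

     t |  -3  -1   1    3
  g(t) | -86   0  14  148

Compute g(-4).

Write g(t) = at^3 + bt^2 + ct + d. Substituting each data point gives a linear system:
  -27a + 9b - 3c + d = -86
  -a + b - c + d = 0
  a + b + c + d = 14
  27a + 9b + 3c + d = 148
Solving the system yields a = 4, b = 3, c = 3, d = 4.
So g(t) = 4t^3 + 3t^2 + 3t + 4.
Then g(-4) = -216.

-216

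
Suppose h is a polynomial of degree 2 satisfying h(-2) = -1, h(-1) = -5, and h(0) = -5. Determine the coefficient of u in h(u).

2

Write h(u) = au^2 + bu + c. Substituting each data point gives a linear system:
  4a - 2b + c = -1
  a - b + c = -5
  c = -5
Solving the system yields a = 2, b = 2, c = -5.
So h(u) = 2u² + 2u - 5.
The coefficient of u is 2.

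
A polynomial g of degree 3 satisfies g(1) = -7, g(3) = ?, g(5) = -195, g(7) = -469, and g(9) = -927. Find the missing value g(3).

On equispaced nodes a degree-3 polynomial has vanishing fourth forward difference, so
  g(1) - 4·g(3) + 6·g(5) - 4·g(7) + g(9) = 0.
Substituting the known values and solving for g(3):
  -4·g(3) = 228
  g(3) = -57.

-57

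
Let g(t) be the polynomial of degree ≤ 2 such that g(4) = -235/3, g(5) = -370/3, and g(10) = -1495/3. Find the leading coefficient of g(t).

Write g(t) = at^2 + bt + c. Substituting each data point gives a linear system:
  16a + 4b + c = -235/3
  25a + 5b + c = -370/3
  100a + 10b + c = -1495/3
Solving the system yields a = -5, b = 0, c = 5/3.
So g(t) = -5t^2 + 5/3.
The leading coefficient is -5.

-5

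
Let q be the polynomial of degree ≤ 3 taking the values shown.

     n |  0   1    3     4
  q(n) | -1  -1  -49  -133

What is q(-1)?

7

Using the Lagrange interpolation formula with nodes 0, 1, 3, 4:
  L_0(n) = (n - 1)(n - 3)(n - 4) / -12
  L_1(n) = n(n - 3)(n - 4) / 6
  L_2(n) = n(n - 1)(n - 4) / -6
  L_3(n) = n(n - 1)(n - 3) / 12
Then q(n) = -1·L_0(n) - 1·L_1(n) - 49·L_2(n) - 133·L_3(n).
Expanding and collecting terms gives q(n) = -3n³ + 4n² - n - 1.
Evaluating at n = -1: q(-1) = 7.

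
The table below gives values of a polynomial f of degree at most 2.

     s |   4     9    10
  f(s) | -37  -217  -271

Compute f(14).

Write f(s) = as^2 + bs + c. Substituting each data point gives a linear system:
  16a + 4b + c = -37
  81a + 9b + c = -217
  100a + 10b + c = -271
Solving the system yields a = -3, b = 3, c = -1.
So f(s) = -3s² + 3s - 1.
Then f(14) = -547.

-547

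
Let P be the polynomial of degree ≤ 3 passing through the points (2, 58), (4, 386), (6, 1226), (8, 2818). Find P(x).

P(x) = 5x^3 + 4x^2 + 2

Write P(x) = ax^3 + bx^2 + cx + d. Substituting each data point gives a linear system:
  8a + 4b + 2c + d = 58
  64a + 16b + 4c + d = 386
  216a + 36b + 6c + d = 1226
  512a + 64b + 8c + d = 2818
Solving the system yields a = 5, b = 4, c = 0, d = 2.
So P(x) = 5x^3 + 4x^2 + 2.
Check: P(6) = 1226. ✓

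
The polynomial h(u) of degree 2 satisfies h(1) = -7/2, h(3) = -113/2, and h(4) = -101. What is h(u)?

h(u) = -6u^2 - (5/2)u + 5

Write h(u) = au^2 + bu + c. Substituting each data point gives a linear system:
  a + b + c = -7/2
  9a + 3b + c = -113/2
  16a + 4b + c = -101
Solving the system yields a = -6, b = -5/2, c = 5.
So h(u) = -6u^2 - (5/2)u + 5.
Check: h(1) = -7/2. ✓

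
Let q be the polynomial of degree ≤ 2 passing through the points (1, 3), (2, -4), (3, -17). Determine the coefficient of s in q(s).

Write q(s) = as^2 + bs + c. Substituting each data point gives a linear system:
  a + b + c = 3
  4a + 2b + c = -4
  9a + 3b + c = -17
Solving the system yields a = -3, b = 2, c = 4.
So q(s) = -3s^2 + 2s + 4.
The coefficient of s is 2.

2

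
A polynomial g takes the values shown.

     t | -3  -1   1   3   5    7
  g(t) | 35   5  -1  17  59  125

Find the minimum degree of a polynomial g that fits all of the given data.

2

Forward differences of the values at t = -3, -1, 1, 3, 5, 7:
  g  : 35  5  -1  17  59  125
  Δ  : -30  -6  18  42  66
  Δ^2: 24  24  24  24
  Δ^3: 0  0  0
  Δ^4: 0  0
  Δ^5: 0
The second differences are constant (24) and nonzero, while all higher differences vanish, so the minimal degree is 2.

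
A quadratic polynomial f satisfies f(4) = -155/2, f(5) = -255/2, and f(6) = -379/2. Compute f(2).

Write f(s) = as^2 + bs + c. Substituting each data point gives a linear system:
  16a + 4b + c = -155/2
  25a + 5b + c = -255/2
  36a + 6b + c = -379/2
Solving the system yields a = -6, b = 4, c = 5/2.
So f(s) = -6s² + 4s + 5/2.
Then f(2) = -27/2.

-27/2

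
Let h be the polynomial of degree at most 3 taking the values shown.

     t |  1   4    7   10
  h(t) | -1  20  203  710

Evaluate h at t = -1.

Forward differences of the values at t = 1, 4, 7, 10:
  h  : -1  20  203  710
  Δ  : 21  183  507
  Δ^2: 162  324
  Δ^3: 162
The third differences are constant, confirming degree 3.
Interpolating (Newton forward form) and evaluating at t = -1 gives h(-1) = -5.

-5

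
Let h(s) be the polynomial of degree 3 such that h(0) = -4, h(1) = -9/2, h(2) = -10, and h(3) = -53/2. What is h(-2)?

Forward differences of the values at s = 0, 1, 2, 3:
  h  : -4  -9/2  -10  -53/2
  Δ  : -1/2  -11/2  -33/2
  Δ^2: -5  -11
  Δ^3: -6
The third differences are constant, confirming degree 3.
Interpolating (Newton forward form) and evaluating at s = -2 gives h(-2) = 6.

6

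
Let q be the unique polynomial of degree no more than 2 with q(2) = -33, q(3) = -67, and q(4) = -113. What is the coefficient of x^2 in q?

Write q(x) = ax^2 + bx + c. Substituting each data point gives a linear system:
  4a + 2b + c = -33
  9a + 3b + c = -67
  16a + 4b + c = -113
Solving the system yields a = -6, b = -4, c = -1.
So q(x) = -6x^2 - 4x - 1.
The leading coefficient is -6.

-6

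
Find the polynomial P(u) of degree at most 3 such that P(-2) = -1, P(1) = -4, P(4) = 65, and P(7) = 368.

P(u) = u^3 + u^2 - 3u - 3

Write P(u) = au^3 + bu^2 + cu + d. Substituting each data point gives a linear system:
  -8a + 4b - 2c + d = -1
  a + b + c + d = -4
  64a + 16b + 4c + d = 65
  343a + 49b + 7c + d = 368
Solving the system yields a = 1, b = 1, c = -3, d = -3.
So P(u) = u^3 + u^2 - 3u - 3.
Check: P(4) = 65. ✓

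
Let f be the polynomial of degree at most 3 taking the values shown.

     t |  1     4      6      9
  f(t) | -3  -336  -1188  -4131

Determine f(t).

Write f(t) = at^3 + bt^2 + ct + d. Substituting each data point gives a linear system:
  a + b + c + d = -3
  64a + 16b + 4c + d = -336
  216a + 36b + 6c + d = -1188
  729a + 81b + 9c + d = -4131
Solving the system yields a = -6, b = 3, c = 0, d = 0.
So f(t) = -6t³ + 3t².
Check: f(6) = -1188. ✓

f(t) = -6t^3 + 3t^2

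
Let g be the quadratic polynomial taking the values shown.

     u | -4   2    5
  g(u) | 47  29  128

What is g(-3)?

24

Write g(u) = au^2 + bu + c. Substituting each data point gives a linear system:
  16a - 4b + c = 47
  4a + 2b + c = 29
  25a + 5b + c = 128
Solving the system yields a = 4, b = 5, c = 3.
So g(u) = 4u^2 + 5u + 3.
Then g(-3) = 24.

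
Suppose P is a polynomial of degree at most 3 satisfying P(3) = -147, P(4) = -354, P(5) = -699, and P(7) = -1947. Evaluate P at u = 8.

Write P(u) = au^3 + bu^2 + cu + d. Substituting each data point gives a linear system:
  27a + 9b + 3c + d = -147
  64a + 16b + 4c + d = -354
  125a + 25b + 5c + d = -699
  343a + 49b + 7c + d = -1947
Solving the system yields a = -6, b = 3, c = -6, d = 6.
So P(u) = -6u^3 + 3u^2 - 6u + 6.
Then P(8) = -2922.

-2922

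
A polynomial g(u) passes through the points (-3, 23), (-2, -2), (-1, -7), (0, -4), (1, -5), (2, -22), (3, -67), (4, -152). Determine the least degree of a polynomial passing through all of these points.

Forward differences of the values at u = -3, -2, -1, 0, 1, 2, 3, 4:
  g  : 23  -2  -7  -4  -5  -22  -67  -152
  Δ  : -25  -5  3  -1  -17  -45  -85
  Δ^2: 20  8  -4  -16  -28  -40
  Δ^3: -12  -12  -12  -12  -12
  Δ^4: 0  0  0  0
  Δ^5: 0  0  0
  Δ^6: 0  0
  Δ^7: 0
The third differences are constant (-12) and nonzero, while all higher differences vanish, so the minimal degree is 3.

3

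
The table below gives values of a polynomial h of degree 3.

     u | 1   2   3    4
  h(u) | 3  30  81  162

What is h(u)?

Write h(u) = au^3 + bu^2 + cu + d. Substituting each data point gives a linear system:
  a + b + c + d = 3
  8a + 4b + 2c + d = 30
  27a + 9b + 3c + d = 81
  64a + 16b + 4c + d = 162
Solving the system yields a = 1, b = 6, c = 2, d = -6.
So h(u) = u^3 + 6u^2 + 2u - 6.
Check: h(4) = 162. ✓

h(u) = u^3 + 6u^2 + 2u - 6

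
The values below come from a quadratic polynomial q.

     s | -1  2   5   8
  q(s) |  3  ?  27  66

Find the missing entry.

6

On equispaced nodes a degree-2 polynomial has vanishing third forward difference, so
  - q(-1) + 3·q(2) - 3·q(5) + q(8) = 0.
Substituting the known values and solving for q(2):
  3·q(2) = 18
  q(2) = 6.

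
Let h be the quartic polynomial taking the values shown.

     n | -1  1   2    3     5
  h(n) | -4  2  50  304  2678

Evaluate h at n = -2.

Write h(n) = an^4 + bn^3 + cn^2 + dn + e. Substituting each data point gives a linear system:
  a - b + c - d + e = -4
  a + b + c + d + e = 2
  16a + 8b + 4c + 2d + e = 50
  81a + 27b + 9c + 3d + e = 304
  625a + 125b + 25c + 5d + e = 2678
Solving the system yields a = 5, b = -3, c = -4, d = 6, e = -2.
So h(n) = 5n^4 - 3n^3 - 4n^2 + 6n - 2.
Then h(-2) = 74.

74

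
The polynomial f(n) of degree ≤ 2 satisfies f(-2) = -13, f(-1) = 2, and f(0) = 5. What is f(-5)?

Write f(n) = an^2 + bn + c. Substituting each data point gives a linear system:
  4a - 2b + c = -13
  a - b + c = 2
  c = 5
Solving the system yields a = -6, b = -3, c = 5.
So f(n) = -6n^2 - 3n + 5.
Then f(-5) = -130.

-130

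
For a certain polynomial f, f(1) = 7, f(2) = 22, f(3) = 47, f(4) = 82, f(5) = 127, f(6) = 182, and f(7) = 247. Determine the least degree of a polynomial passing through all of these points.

2

Forward differences of the values at x = 1, 2, 3, 4, 5, 6, 7:
  f  : 7  22  47  82  127  182  247
  Δ  : 15  25  35  45  55  65
  Δ^2: 10  10  10  10  10
  Δ^3: 0  0  0  0
  Δ^4: 0  0  0
  Δ^5: 0  0
  Δ^6: 0
The second differences are constant (10) and nonzero, while all higher differences vanish, so the minimal degree is 2.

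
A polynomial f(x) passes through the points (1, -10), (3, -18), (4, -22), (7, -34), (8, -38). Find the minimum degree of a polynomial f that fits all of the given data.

1

Divided differences on the nodes 1, 3, 4, 7, 8:
  order 0: -10  -18  -22  -34  -38
  order 1: -4  -4  -4  -4
  order 2: 0  0  0
  order 3: 0  0
  order 4: 0
The order-1 divided differences are all -4 (nonzero) and every higher order vanishes, so the data lies on a polynomial of degree exactly 1.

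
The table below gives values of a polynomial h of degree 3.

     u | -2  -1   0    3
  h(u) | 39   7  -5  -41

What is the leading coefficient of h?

-2

Write h(u) = au^3 + bu^2 + cu + d. Substituting each data point gives a linear system:
  -8a + 4b - 2c + d = 39
  -a + b - c + d = 7
  d = -5
  27a + 9b + 3c + d = -41
Solving the system yields a = -2, b = 4, c = -6, d = -5.
So h(u) = -2u^3 + 4u^2 - 6u - 5.
The leading coefficient is -2.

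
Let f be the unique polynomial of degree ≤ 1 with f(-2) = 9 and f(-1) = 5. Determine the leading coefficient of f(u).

-4

Write f(u) = au + b. Substituting each data point gives a linear system:
  -2a + b = 9
  -a + b = 5
Solving the system yields a = -4, b = 1.
So f(u) = -4u + 1.
The leading coefficient is -4.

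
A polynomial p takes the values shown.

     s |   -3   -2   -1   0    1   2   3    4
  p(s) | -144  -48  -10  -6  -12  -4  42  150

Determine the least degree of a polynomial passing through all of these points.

Forward differences of the values at s = -3, -2, -1, 0, 1, 2, 3, 4:
  p  : -144  -48  -10  -6  -12  -4  42  150
  Δ  : 96  38  4  -6  8  46  108
  Δ^2: -58  -34  -10  14  38  62
  Δ^3: 24  24  24  24  24
  Δ^4: 0  0  0  0
  Δ^5: 0  0  0
  Δ^6: 0  0
  Δ^7: 0
The third differences are constant (24) and nonzero, while all higher differences vanish, so the minimal degree is 3.

3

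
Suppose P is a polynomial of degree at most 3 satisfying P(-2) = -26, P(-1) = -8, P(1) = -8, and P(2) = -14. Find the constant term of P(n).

Write P(n) = an^3 + bn^2 + cn + d. Substituting each data point gives a linear system:
  -8a + 4b - 2c + d = -26
  -a + b - c + d = -8
  a + b + c + d = -8
  8a + 4b + 2c + d = -14
Solving the system yields a = 1, b = -4, c = -1, d = -4.
So P(n) = n^3 - 4n^2 - n - 4.
The constant term is -4.

-4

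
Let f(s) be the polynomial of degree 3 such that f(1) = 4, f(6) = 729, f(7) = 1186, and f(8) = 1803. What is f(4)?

Write f(s) = as^3 + bs^2 + cs + d. Substituting each data point gives a linear system:
  a + b + c + d = 4
  216a + 36b + 6c + d = 729
  343a + 49b + 7c + d = 1186
  512a + 64b + 8c + d = 1803
Solving the system yields a = 4, b = -4, c = 1, d = 3.
So f(s) = 4s³ - 4s² + s + 3.
Then f(4) = 199.

199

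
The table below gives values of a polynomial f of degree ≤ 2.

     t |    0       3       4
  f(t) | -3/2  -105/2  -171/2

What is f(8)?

-595/2

Using the Lagrange interpolation formula with nodes 0, 3, 4:
  L_0(t) = (t - 3)(t - 4) / 12
  L_1(t) = t(t - 4) / -3
  L_2(t) = t(t - 3) / 4
Then f(t) = -3/2·L_0(t) - 105/2·L_1(t) - 171/2·L_2(t).
Expanding and collecting terms gives f(t) = -4t^2 - 5t - 3/2.
Evaluating at t = 8: f(8) = -595/2.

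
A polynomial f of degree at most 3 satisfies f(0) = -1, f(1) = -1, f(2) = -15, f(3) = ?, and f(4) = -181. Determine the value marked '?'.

-67

The 4 known points determine the degree-3 polynomial uniquely.
Write f(s) = as^3 + bs^2 + cs + d. Substituting each data point gives a linear system:
  d = -1
  a + b + c + d = -1
  8a + 4b + 2c + d = -15
  64a + 16b + 4c + d = -181
Solving the system yields a = -4, b = 5, c = -1, d = -1.
So f(s) = -4s^3 + 5s^2 - s - 1.
Then f(3) = -67.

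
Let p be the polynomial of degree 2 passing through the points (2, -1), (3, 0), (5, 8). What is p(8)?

Write p(t) = at^2 + bt + c. Substituting each data point gives a linear system:
  4a + 2b + c = -1
  9a + 3b + c = 0
  25a + 5b + c = 8
Solving the system yields a = 1, b = -4, c = 3.
So p(t) = t^2 - 4t + 3.
Then p(8) = 35.

35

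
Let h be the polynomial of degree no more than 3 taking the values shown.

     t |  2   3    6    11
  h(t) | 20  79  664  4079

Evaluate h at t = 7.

Write h(t) = at^3 + bt^2 + ct + d. Substituting each data point gives a linear system:
  8a + 4b + 2c + d = 20
  27a + 9b + 3c + d = 79
  216a + 36b + 6c + d = 664
  1331a + 121b + 11c + d = 4079
Solving the system yields a = 3, b = 1, c = -3, d = -2.
So h(t) = 3t^3 + t^2 - 3t - 2.
Then h(7) = 1055.

1055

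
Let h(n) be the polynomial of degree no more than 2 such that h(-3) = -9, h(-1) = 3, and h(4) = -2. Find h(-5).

-29

Write h(n) = an^2 + bn + c. Substituting each data point gives a linear system:
  9a - 3b + c = -9
  a - b + c = 3
  16a + 4b + c = -2
Solving the system yields a = -1, b = 2, c = 6.
So h(n) = -n² + 2n + 6.
Then h(-5) = -29.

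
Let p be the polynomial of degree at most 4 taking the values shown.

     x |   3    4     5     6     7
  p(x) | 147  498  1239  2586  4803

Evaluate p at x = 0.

-6

Using the Lagrange interpolation formula with nodes 3, 4, 5, 6, 7:
  L_0(x) = (x - 4)(x - 5)(x - 6)(x - 7) / 24
  L_1(x) = (x - 3)(x - 5)(x - 6)(x - 7) / -6
  L_2(x) = (x - 3)(x - 4)(x - 6)(x - 7) / 4
  L_3(x) = (x - 3)(x - 4)(x - 5)(x - 7) / -6
  L_4(x) = (x - 3)(x - 4)(x - 5)(x - 6) / 24
Then p(x) = 147·L_0(x) + 498·L_1(x) + 1239·L_2(x) + 2586·L_3(x) + 4803·L_4(x).
Expanding and collecting terms gives p(x) = 2x⁴ + x² - 6x - 6.
Evaluating at x = 0: p(0) = -6.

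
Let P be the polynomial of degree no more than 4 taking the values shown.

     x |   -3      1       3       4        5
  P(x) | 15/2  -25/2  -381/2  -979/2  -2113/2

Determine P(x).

P(x) = -x^4 - 3x^3 - x^2 - 6x - 3/2

Using the Lagrange interpolation formula with nodes -3, 1, 3, 4, 5:
  L_0(x) = (x - 1)(x - 3)(x - 4)(x - 5) / 1344
  L_1(x) = (x + 3)(x - 3)(x - 4)(x - 5) / -96
  L_2(x) = (x + 3)(x - 1)(x - 4)(x - 5) / 24
  L_3(x) = (x + 3)(x - 1)(x - 3)(x - 5) / -21
  L_4(x) = (x + 3)(x - 1)(x - 3)(x - 4) / 64
Then P(x) = 15/2·L_0(x) - 25/2·L_1(x) - 381/2·L_2(x) - 979/2·L_3(x) - 2113/2·L_4(x).
Expanding and collecting terms gives P(x) = -x^4 - 3x^3 - x^2 - 6x - 3/2.
Check: P(-3) = 15/2. ✓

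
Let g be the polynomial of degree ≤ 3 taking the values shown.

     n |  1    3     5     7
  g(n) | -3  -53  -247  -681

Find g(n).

g(n) = -2n^3 + n - 2

Using the Lagrange interpolation formula with nodes 1, 3, 5, 7:
  L_0(n) = (n - 3)(n - 5)(n - 7) / -48
  L_1(n) = (n - 1)(n - 5)(n - 7) / 16
  L_2(n) = (n - 1)(n - 3)(n - 7) / -16
  L_3(n) = (n - 1)(n - 3)(n - 5) / 48
Then g(n) = -3·L_0(n) - 53·L_1(n) - 247·L_2(n) - 681·L_3(n).
Expanding and collecting terms gives g(n) = -2n^3 + n - 2.
Check: g(7) = -681. ✓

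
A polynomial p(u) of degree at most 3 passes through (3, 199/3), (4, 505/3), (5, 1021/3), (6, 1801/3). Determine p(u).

p(u) = 3u^3 - u^2 - 2u + 1/3

Using the Lagrange interpolation formula with nodes 3, 4, 5, 6:
  L_0(u) = (u - 4)(u - 5)(u - 6) / -6
  L_1(u) = (u - 3)(u - 5)(u - 6) / 2
  L_2(u) = (u - 3)(u - 4)(u - 6) / -2
  L_3(u) = (u - 3)(u - 4)(u - 5) / 6
Then p(u) = 199/3·L_0(u) + 505/3·L_1(u) + 1021/3·L_2(u) + 1801/3·L_3(u).
Expanding and collecting terms gives p(u) = 3u³ - u² - 2u + 1/3.
Check: p(6) = 1801/3. ✓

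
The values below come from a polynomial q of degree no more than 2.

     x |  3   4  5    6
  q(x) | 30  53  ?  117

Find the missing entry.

82

The 3 known points determine the degree-2 polynomial uniquely.
Write q(x) = ax^2 + bx + c. Substituting each data point gives a linear system:
  9a + 3b + c = 30
  16a + 4b + c = 53
  36a + 6b + c = 117
Solving the system yields a = 3, b = 2, c = -3.
So q(x) = 3x^2 + 2x - 3.
Then q(5) = 82.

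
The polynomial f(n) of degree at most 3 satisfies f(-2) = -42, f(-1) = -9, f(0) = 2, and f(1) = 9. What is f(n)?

f(n) = 3n^3 - 2n^2 + 6n + 2

Using the Lagrange interpolation formula with nodes -2, -1, 0, 1:
  L_0(n) = (n + 1)n(n - 1) / -6
  L_1(n) = (n + 2)n(n - 1) / 2
  L_2(n) = (n + 2)(n + 1)(n - 1) / -2
  L_3(n) = (n + 2)(n + 1)n / 6
Then f(n) = -42·L_0(n) - 9·L_1(n) + 2·L_2(n) + 9·L_3(n).
Expanding and collecting terms gives f(n) = 3n^3 - 2n^2 + 6n + 2.
Check: f(-1) = -9. ✓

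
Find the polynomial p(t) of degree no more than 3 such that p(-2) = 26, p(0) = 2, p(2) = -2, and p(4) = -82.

p(t) = -2t^3 + (5/2)t^2 + t + 2

Write p(t) = at^3 + bt^2 + ct + d. Substituting each data point gives a linear system:
  -8a + 4b - 2c + d = 26
  d = 2
  8a + 4b + 2c + d = -2
  64a + 16b + 4c + d = -82
Solving the system yields a = -2, b = 5/2, c = 1, d = 2.
So p(t) = -2t^3 + (5/2)t^2 + t + 2.
Check: p(-2) = 26. ✓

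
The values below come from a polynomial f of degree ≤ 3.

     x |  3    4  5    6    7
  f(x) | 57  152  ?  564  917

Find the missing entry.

315

The 4 known points determine the degree-3 polynomial uniquely.
Write f(x) = ax^3 + bx^2 + cx + d. Substituting each data point gives a linear system:
  27a + 9b + 3c + d = 57
  64a + 16b + 4c + d = 152
  216a + 36b + 6c + d = 564
  343a + 49b + 7c + d = 917
Solving the system yields a = 3, b = -2, c = -2, d = 0.
So f(x) = 3x^3 - 2x^2 - 2x.
Then f(5) = 315.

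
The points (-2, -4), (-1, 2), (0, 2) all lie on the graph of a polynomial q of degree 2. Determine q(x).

q(x) = -3x^2 - 3x + 2

Using the Lagrange interpolation formula with nodes -2, -1, 0:
  L_0(x) = (x + 1)x / 2
  L_1(x) = (x + 2)x / -1
  L_2(x) = (x + 2)(x + 1) / 2
Then q(x) = -4·L_0(x) + 2·L_1(x) + 2·L_2(x).
Expanding and collecting terms gives q(x) = -3x² - 3x + 2.
Check: q(-1) = 2. ✓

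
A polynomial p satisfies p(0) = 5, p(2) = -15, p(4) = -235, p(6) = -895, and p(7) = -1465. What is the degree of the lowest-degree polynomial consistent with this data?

Divided differences on the nodes 0, 2, 4, 6, 7:
  order 0: 5  -15  -235  -895  -1465
  order 1: -10  -110  -330  -570
  order 2: -25  -55  -80
  order 3: -5  -5
  order 4: 0
The order-3 divided differences are all -5 (nonzero) and every higher order vanishes, so the data lies on a polynomial of degree exactly 3.

3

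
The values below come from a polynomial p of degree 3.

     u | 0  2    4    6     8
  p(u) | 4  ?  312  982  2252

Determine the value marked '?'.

On equispaced nodes a degree-3 polynomial has vanishing fourth forward difference, so
  p(0) - 4·p(2) + 6·p(4) - 4·p(6) + p(8) = 0.
Substituting the known values and solving for p(2):
  -4·p(2) = -200
  p(2) = 50.

50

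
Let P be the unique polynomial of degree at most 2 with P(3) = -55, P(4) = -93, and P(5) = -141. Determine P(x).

Write P(x) = ax^2 + bx + c. Substituting each data point gives a linear system:
  9a + 3b + c = -55
  16a + 4b + c = -93
  25a + 5b + c = -141
Solving the system yields a = -5, b = -3, c = -1.
So P(x) = -5x² - 3x - 1.
Check: P(3) = -55. ✓

P(x) = -5x^2 - 3x - 1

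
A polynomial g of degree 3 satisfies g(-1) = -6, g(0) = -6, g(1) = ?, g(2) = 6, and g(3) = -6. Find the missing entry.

On equispaced nodes a degree-3 polynomial has vanishing fourth forward difference, so
  g(-1) - 4·g(0) + 6·g(1) - 4·g(2) + g(3) = 0.
Substituting the known values and solving for g(1):
  6·g(1) = 12
  g(1) = 2.

2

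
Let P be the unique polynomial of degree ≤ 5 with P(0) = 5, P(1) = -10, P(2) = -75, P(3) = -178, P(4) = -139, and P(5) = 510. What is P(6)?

2645

Write P(u) = au^5 + bu^4 + cu^3 + du^2 + eu + k. Substituting each data point gives a linear system:
  k = 5
  a + b + c + d + e + k = -10
  32a + 16b + 8c + 4d + 2e + k = -75
  243a + 81b + 27c + 9d + 3e + k = -178
  1024a + 256b + 64c + 16d + 4e + k = -139
  3125a + 625b + 125c + 25d + 5e + k = 510
Solving the system yields a = 1, b = -3, c = -5, d = -4, e = -4, k = 5.
So P(u) = u^5 - 3u^4 - 5u^3 - 4u^2 - 4u + 5.
Then P(6) = 2645.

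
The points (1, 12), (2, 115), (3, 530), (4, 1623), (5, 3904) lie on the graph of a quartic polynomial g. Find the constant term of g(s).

Write g(s) = as^4 + bs^3 + cs^2 + ds + e. Substituting each data point gives a linear system:
  a + b + c + d + e = 12
  16a + 8b + 4c + 2d + e = 115
  81a + 27b + 9c + 3d + e = 530
  256a + 64b + 16c + 4d + e = 1623
  625a + 125b + 25c + 5d + e = 3904
Solving the system yields a = 6, b = 1, c = 0, d = 6, e = -1.
So g(s) = 6s^4 + s^3 + 6s - 1.
The constant term is -1.

-1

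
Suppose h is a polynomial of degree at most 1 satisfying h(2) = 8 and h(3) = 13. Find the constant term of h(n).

Write h(n) = an + b. Substituting each data point gives a linear system:
  2a + b = 8
  3a + b = 13
Solving the system yields a = 5, b = -2.
So h(n) = 5n - 2.
The constant term is -2.

-2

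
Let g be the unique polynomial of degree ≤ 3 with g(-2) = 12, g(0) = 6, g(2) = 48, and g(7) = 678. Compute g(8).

Write g(s) = as^3 + bs^2 + cs + d. Substituting each data point gives a linear system:
  -8a + 4b - 2c + d = 12
  d = 6
  8a + 4b + 2c + d = 48
  343a + 49b + 7c + d = 678
Solving the system yields a = 1, b = 6, c = 5, d = 6.
So g(s) = s³ + 6s² + 5s + 6.
Then g(8) = 942.

942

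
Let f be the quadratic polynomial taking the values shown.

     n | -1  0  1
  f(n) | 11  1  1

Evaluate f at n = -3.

61

Forward differences of the values at n = -1, 0, 1:
  f  : 11  1  1
  Δ  : -10  0
  Δ^2: 10
The second differences are constant, confirming degree 2.
Interpolating (Newton forward form) and evaluating at n = -3 gives f(-3) = 61.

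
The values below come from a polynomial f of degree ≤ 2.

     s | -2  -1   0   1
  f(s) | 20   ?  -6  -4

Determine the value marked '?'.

2

On equispaced nodes a degree-2 polynomial has vanishing third forward difference, so
  - f(-2) + 3·f(-1) - 3·f(0) + f(1) = 0.
Substituting the known values and solving for f(-1):
  3·f(-1) = 6
  f(-1) = 2.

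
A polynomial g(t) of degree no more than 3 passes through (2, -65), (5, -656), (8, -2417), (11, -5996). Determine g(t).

Write g(t) = at^3 + bt^2 + ct + d. Substituting each data point gives a linear system:
  8a + 4b + 2c + d = -65
  125a + 25b + 5c + d = -656
  512a + 64b + 8c + d = -2417
  1331a + 121b + 11c + d = -5996
Solving the system yields a = -4, b = -5, c = -6, d = -1.
So g(t) = -4t^3 - 5t^2 - 6t - 1.
Check: g(11) = -5996. ✓

g(t) = -4t^3 - 5t^2 - 6t - 1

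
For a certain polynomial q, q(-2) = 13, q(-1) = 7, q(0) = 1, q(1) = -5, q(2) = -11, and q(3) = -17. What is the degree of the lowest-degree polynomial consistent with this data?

1

Forward differences of the values at s = -2, -1, 0, 1, 2, 3:
  q  : 13  7  1  -5  -11  -17
  Δ  : -6  -6  -6  -6  -6
  Δ^2: 0  0  0  0
  Δ^3: 0  0  0
  Δ^4: 0  0
  Δ^5: 0
The first differences are constant (-6) and nonzero, while all higher differences vanish, so the minimal degree is 1.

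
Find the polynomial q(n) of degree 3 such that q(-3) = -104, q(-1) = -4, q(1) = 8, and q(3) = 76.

q(n) = 3n^3 - 2n^2 + 3n + 4

Using the Lagrange interpolation formula with nodes -3, -1, 1, 3:
  L_0(n) = (n + 1)(n - 1)(n - 3) / -48
  L_1(n) = (n + 3)(n - 1)(n - 3) / 16
  L_2(n) = (n + 3)(n + 1)(n - 3) / -16
  L_3(n) = (n + 3)(n + 1)(n - 1) / 48
Then q(n) = -104·L_0(n) - 4·L_1(n) + 8·L_2(n) + 76·L_3(n).
Expanding and collecting terms gives q(n) = 3n^3 - 2n^2 + 3n + 4.
Check: q(-1) = -4. ✓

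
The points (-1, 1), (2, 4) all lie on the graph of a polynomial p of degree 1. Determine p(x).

p(x) = x + 2

Using the Lagrange interpolation formula with nodes -1, 2:
  L_0(x) = (x - 2) / -3
  L_1(x) = (x + 1) / 3
Then p(x) = 1·L_0(x) + 4·L_1(x).
Expanding and collecting terms gives p(x) = x + 2.
Check: p(-1) = 1. ✓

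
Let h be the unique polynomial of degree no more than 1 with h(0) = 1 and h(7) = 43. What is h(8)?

49

Write h(s) = as + b. Substituting each data point gives a linear system:
  b = 1
  7a + b = 43
Solving the system yields a = 6, b = 1.
So h(s) = 6s + 1.
Then h(8) = 49.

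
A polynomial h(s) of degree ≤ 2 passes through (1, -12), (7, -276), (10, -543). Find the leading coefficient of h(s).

Write h(s) = as^2 + bs + c. Substituting each data point gives a linear system:
  a + b + c = -12
  49a + 7b + c = -276
  100a + 10b + c = -543
Solving the system yields a = -5, b = -4, c = -3.
So h(s) = -5s^2 - 4s - 3.
The leading coefficient is -5.

-5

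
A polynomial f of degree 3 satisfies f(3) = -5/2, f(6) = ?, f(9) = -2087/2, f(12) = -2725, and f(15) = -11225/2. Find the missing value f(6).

-244

On equispaced nodes a degree-3 polynomial has vanishing fourth forward difference, so
  f(3) - 4·f(6) + 6·f(9) - 4·f(12) + f(15) = 0.
Substituting the known values and solving for f(6):
  -4·f(6) = 976
  f(6) = -244.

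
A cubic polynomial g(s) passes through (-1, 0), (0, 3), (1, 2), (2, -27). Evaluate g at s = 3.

-108

Write g(s) = as^3 + bs^2 + cs + d. Substituting each data point gives a linear system:
  -a + b - c + d = 0
  d = 3
  a + b + c + d = 2
  8a + 4b + 2c + d = -27
Solving the system yields a = -4, b = -2, c = 5, d = 3.
So g(s) = -4s^3 - 2s^2 + 5s + 3.
Then g(3) = -108.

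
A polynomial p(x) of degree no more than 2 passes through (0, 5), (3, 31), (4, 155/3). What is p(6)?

111

Using the Lagrange interpolation formula with nodes 0, 3, 4:
  L_0(x) = (x - 3)(x - 4) / 12
  L_1(x) = x(x - 4) / -3
  L_2(x) = x(x - 3) / 4
Then p(x) = 5·L_0(x) + 31·L_1(x) + 155/3·L_2(x).
Expanding and collecting terms gives p(x) = 3x^2 - (1/3)x + 5.
Evaluating at x = 6: p(6) = 111.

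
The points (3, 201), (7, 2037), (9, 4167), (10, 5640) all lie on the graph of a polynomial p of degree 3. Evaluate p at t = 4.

Using the Lagrange interpolation formula with nodes 3, 7, 9, 10:
  L_0(t) = (t - 7)(t - 9)(t - 10) / -168
  L_1(t) = (t - 3)(t - 9)(t - 10) / 24
  L_2(t) = (t - 3)(t - 7)(t - 10) / -12
  L_3(t) = (t - 3)(t - 7)(t - 9) / 21
Then p(t) = 201·L_0(t) + 2037·L_1(t) + 4167·L_2(t) + 5640·L_3(t).
Expanding and collecting terms gives p(t) = 5t^3 + 6t^2 + 4t.
Evaluating at t = 4: p(4) = 432.

432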